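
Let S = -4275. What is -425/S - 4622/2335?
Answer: -750667/399285 ≈ -1.8800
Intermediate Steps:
-425/S - 4622/2335 = -425/(-4275) - 4622/2335 = -425*(-1/4275) - 4622*1/2335 = 17/171 - 4622/2335 = -750667/399285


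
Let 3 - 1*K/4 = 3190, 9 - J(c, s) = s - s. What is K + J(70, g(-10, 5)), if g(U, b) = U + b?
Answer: -12739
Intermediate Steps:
J(c, s) = 9 (J(c, s) = 9 - (s - s) = 9 - 1*0 = 9 + 0 = 9)
K = -12748 (K = 12 - 4*3190 = 12 - 12760 = -12748)
K + J(70, g(-10, 5)) = -12748 + 9 = -12739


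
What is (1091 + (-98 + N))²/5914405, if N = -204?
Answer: 622521/5914405 ≈ 0.10526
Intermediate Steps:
(1091 + (-98 + N))²/5914405 = (1091 + (-98 - 204))²/5914405 = (1091 - 302)²*(1/5914405) = 789²*(1/5914405) = 622521*(1/5914405) = 622521/5914405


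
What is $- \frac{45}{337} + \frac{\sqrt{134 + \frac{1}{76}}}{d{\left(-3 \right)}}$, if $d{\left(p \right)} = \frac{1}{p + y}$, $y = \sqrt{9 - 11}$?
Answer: $- \frac{45}{337} - \frac{\sqrt{193515} \left(3 - i \sqrt{2}\right)}{38} \approx -34.863 + 16.372 i$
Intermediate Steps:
$y = i \sqrt{2}$ ($y = \sqrt{-2} = i \sqrt{2} \approx 1.4142 i$)
$d{\left(p \right)} = \frac{1}{p + i \sqrt{2}}$
$- \frac{45}{337} + \frac{\sqrt{134 + \frac{1}{76}}}{d{\left(-3 \right)}} = - \frac{45}{337} + \frac{\sqrt{134 + \frac{1}{76}}}{\frac{1}{-3 + i \sqrt{2}}} = \left(-45\right) \frac{1}{337} + \sqrt{134 + \frac{1}{76}} \left(-3 + i \sqrt{2}\right) = - \frac{45}{337} + \sqrt{\frac{10185}{76}} \left(-3 + i \sqrt{2}\right) = - \frac{45}{337} + \frac{\sqrt{193515}}{38} \left(-3 + i \sqrt{2}\right) = - \frac{45}{337} + \frac{\sqrt{193515} \left(-3 + i \sqrt{2}\right)}{38}$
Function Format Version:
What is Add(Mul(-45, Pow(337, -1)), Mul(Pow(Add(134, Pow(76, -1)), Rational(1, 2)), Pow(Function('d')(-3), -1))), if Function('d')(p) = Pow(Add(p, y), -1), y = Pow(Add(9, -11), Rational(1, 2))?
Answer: Add(Rational(-45, 337), Mul(Rational(-1, 38), Pow(193515, Rational(1, 2)), Add(3, Mul(-1, I, Pow(2, Rational(1, 2)))))) ≈ Add(-34.863, Mul(16.372, I))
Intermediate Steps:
y = Mul(I, Pow(2, Rational(1, 2))) (y = Pow(-2, Rational(1, 2)) = Mul(I, Pow(2, Rational(1, 2))) ≈ Mul(1.4142, I))
Function('d')(p) = Pow(Add(p, Mul(I, Pow(2, Rational(1, 2)))), -1)
Add(Mul(-45, Pow(337, -1)), Mul(Pow(Add(134, Pow(76, -1)), Rational(1, 2)), Pow(Function('d')(-3), -1))) = Add(Mul(-45, Pow(337, -1)), Mul(Pow(Add(134, Pow(76, -1)), Rational(1, 2)), Pow(Pow(Add(-3, Mul(I, Pow(2, Rational(1, 2)))), -1), -1))) = Add(Mul(-45, Rational(1, 337)), Mul(Pow(Add(134, Rational(1, 76)), Rational(1, 2)), Add(-3, Mul(I, Pow(2, Rational(1, 2)))))) = Add(Rational(-45, 337), Mul(Pow(Rational(10185, 76), Rational(1, 2)), Add(-3, Mul(I, Pow(2, Rational(1, 2)))))) = Add(Rational(-45, 337), Mul(Mul(Rational(1, 38), Pow(193515, Rational(1, 2))), Add(-3, Mul(I, Pow(2, Rational(1, 2)))))) = Add(Rational(-45, 337), Mul(Rational(1, 38), Pow(193515, Rational(1, 2)), Add(-3, Mul(I, Pow(2, Rational(1, 2))))))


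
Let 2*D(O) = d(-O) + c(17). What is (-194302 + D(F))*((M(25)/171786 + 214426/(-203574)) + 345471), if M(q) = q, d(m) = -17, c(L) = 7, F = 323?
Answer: -130417626484279856817/1942842398 ≈ -6.7127e+10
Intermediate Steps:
D(O) = -5 (D(O) = (-17 + 7)/2 = (1/2)*(-10) = -5)
(-194302 + D(F))*((M(25)/171786 + 214426/(-203574)) + 345471) = (-194302 - 5)*((25/171786 + 214426/(-203574)) + 345471) = -194307*((25*(1/171786) + 214426*(-1/203574)) + 345471) = -194307*((25/171786 - 107213/101787) + 345471) = -194307*(-2046127527/1942842398 + 345471) = -194307*671193659951931/1942842398 = -130417626484279856817/1942842398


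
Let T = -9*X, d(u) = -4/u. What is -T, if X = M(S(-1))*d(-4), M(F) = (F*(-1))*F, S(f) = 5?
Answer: -225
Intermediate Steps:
M(F) = -F² (M(F) = (-F)*F = -F²)
X = -25 (X = (-1*5²)*(-4/(-4)) = (-1*25)*(-4*(-¼)) = -25*1 = -25)
T = 225 (T = -9*(-25) = 225)
-T = -1*225 = -225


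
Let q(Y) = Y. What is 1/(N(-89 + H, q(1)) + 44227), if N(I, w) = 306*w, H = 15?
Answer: 1/44533 ≈ 2.2455e-5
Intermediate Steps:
1/(N(-89 + H, q(1)) + 44227) = 1/(306*1 + 44227) = 1/(306 + 44227) = 1/44533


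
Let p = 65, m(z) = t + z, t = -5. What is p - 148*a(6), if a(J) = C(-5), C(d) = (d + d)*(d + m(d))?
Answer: -22135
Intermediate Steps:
m(z) = -5 + z
C(d) = 2*d*(-5 + 2*d) (C(d) = (d + d)*(d + (-5 + d)) = (2*d)*(-5 + 2*d) = 2*d*(-5 + 2*d))
a(J) = 150 (a(J) = 2*(-5)*(-5 + 2*(-5)) = 2*(-5)*(-5 - 10) = 2*(-5)*(-15) = 150)
p - 148*a(6) = 65 - 148*150 = 65 - 22200 = -22135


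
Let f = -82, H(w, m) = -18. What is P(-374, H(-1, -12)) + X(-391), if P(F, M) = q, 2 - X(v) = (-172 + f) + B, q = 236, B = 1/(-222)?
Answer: 109225/222 ≈ 492.00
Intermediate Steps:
B = -1/222 ≈ -0.0045045
X(v) = 56833/222 (X(v) = 2 - ((-172 - 82) - 1/222) = 2 - (-254 - 1/222) = 2 - 1*(-56389/222) = 2 + 56389/222 = 56833/222)
P(F, M) = 236
P(-374, H(-1, -12)) + X(-391) = 236 + 56833/222 = 109225/222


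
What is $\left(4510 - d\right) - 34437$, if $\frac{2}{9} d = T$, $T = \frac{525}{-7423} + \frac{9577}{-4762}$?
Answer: $- \frac{2115076393315}{70696652} \approx -29918.0$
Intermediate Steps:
$T = - \frac{73590121}{35348326}$ ($T = 525 \left(- \frac{1}{7423}\right) + 9577 \left(- \frac{1}{4762}\right) = - \frac{525}{7423} - \frac{9577}{4762} = - \frac{73590121}{35348326} \approx -2.0819$)
$d = - \frac{662311089}{70696652}$ ($d = \frac{9}{2} \left(- \frac{73590121}{35348326}\right) = - \frac{662311089}{70696652} \approx -9.3683$)
$\left(4510 - d\right) - 34437 = \left(4510 - - \frac{662311089}{70696652}\right) - 34437 = \left(4510 + \frac{662311089}{70696652}\right) - 34437 = \frac{319504211609}{70696652} - 34437 = - \frac{2115076393315}{70696652}$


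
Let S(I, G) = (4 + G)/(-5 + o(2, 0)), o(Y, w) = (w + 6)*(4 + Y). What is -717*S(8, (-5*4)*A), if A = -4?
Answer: -60228/31 ≈ -1942.8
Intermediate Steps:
o(Y, w) = (4 + Y)*(6 + w) (o(Y, w) = (6 + w)*(4 + Y) = (4 + Y)*(6 + w))
S(I, G) = 4/31 + G/31 (S(I, G) = (4 + G)/(-5 + (24 + 4*0 + 6*2 + 2*0)) = (4 + G)/(-5 + (24 + 0 + 12 + 0)) = (4 + G)/(-5 + 36) = (4 + G)/31 = (4 + G)*(1/31) = 4/31 + G/31)
-717*S(8, (-5*4)*A) = -717*(4/31 + (-5*4*(-4))/31) = -717*(4/31 + (-20*(-4))/31) = -717*(4/31 + (1/31)*80) = -717*(4/31 + 80/31) = -717*84/31 = -60228/31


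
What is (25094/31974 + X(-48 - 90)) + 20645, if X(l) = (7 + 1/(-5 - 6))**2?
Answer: 40030104514/1934427 ≈ 20694.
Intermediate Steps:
X(l) = 5776/121 (X(l) = (7 + 1/(-11))**2 = (7 - 1/11)**2 = (76/11)**2 = 5776/121)
(25094/31974 + X(-48 - 90)) + 20645 = (25094/31974 + 5776/121) + 20645 = (25094*(1/31974) + 5776/121) + 20645 = (12547/15987 + 5776/121) + 20645 = 93859099/1934427 + 20645 = 40030104514/1934427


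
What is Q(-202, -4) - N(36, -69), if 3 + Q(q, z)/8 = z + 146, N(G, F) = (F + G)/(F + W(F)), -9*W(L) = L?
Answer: 204509/184 ≈ 1111.5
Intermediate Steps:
W(L) = -L/9
N(G, F) = 9*(F + G)/(8*F) (N(G, F) = (F + G)/(F - F/9) = (F + G)/((8*F/9)) = (F + G)*(9/(8*F)) = 9*(F + G)/(8*F))
Q(q, z) = 1144 + 8*z (Q(q, z) = -24 + 8*(z + 146) = -24 + 8*(146 + z) = -24 + (1168 + 8*z) = 1144 + 8*z)
Q(-202, -4) - N(36, -69) = (1144 + 8*(-4)) - 9*(-69 + 36)/(8*(-69)) = (1144 - 32) - 9*(-1)*(-33)/(8*69) = 1112 - 1*99/184 = 1112 - 99/184 = 204509/184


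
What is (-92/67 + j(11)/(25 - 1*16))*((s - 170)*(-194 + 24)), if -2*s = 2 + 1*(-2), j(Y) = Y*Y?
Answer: 210363100/603 ≈ 3.4886e+5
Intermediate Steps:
j(Y) = Y²
s = 0 (s = -(2 + 1*(-2))/2 = -(2 - 2)/2 = -½*0 = 0)
(-92/67 + j(11)/(25 - 1*16))*((s - 170)*(-194 + 24)) = (-92/67 + 11²/(25 - 1*16))*((0 - 170)*(-194 + 24)) = (-92*1/67 + 121/(25 - 16))*(-170*(-170)) = (-92/67 + 121/9)*28900 = (7279/603)*28900 = 210363100/603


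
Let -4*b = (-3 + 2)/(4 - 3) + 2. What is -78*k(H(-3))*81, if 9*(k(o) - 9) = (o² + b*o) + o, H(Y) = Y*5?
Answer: -413829/2 ≈ -2.0691e+5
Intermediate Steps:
H(Y) = 5*Y
b = -¼ (b = -((-3 + 2)/(4 - 3) + 2)/4 = -(-1/1 + 2)/4 = -(-1*1 + 2)/4 = -(-1 + 2)/4 = -¼*1 = -¼ ≈ -0.25000)
k(o) = 9 + o²/9 + o/12 (k(o) = 9 + ((o² - o/4) + o)/9 = 9 + (o² + 3*o/4)/9 = 9 + (o²/9 + o/12) = 9 + o²/9 + o/12)
-78*k(H(-3))*81 = -78*(9 + (5*(-3))²/9 + (5*(-3))/12)*81 = -78*(9 + (⅑)*(-15)² + (1/12)*(-15))*81 = -78*(9 + (⅑)*225 - 5/4)*81 = -78*(9 + 25 - 5/4)*81 = -78*131/4*81 = -5109/2*81 = -413829/2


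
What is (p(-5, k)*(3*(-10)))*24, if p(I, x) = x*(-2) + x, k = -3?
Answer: -2160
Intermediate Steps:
p(I, x) = -x (p(I, x) = -2*x + x = -x)
(p(-5, k)*(3*(-10)))*24 = ((-1*(-3))*(3*(-10)))*24 = (3*(-30))*24 = -90*24 = -2160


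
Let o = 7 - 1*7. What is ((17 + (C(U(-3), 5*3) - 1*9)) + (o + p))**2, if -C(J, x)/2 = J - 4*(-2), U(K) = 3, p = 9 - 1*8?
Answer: 169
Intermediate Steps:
o = 0 (o = 7 - 7 = 0)
p = 1 (p = 9 - 8 = 1)
C(J, x) = -16 - 2*J (C(J, x) = -2*(J - 4*(-2)) = -2*(J + 8) = -2*(8 + J) = -16 - 2*J)
((17 + (C(U(-3), 5*3) - 1*9)) + (o + p))**2 = ((17 + ((-16 - 2*3) - 1*9)) + (0 + 1))**2 = ((17 + ((-16 - 6) - 9)) + 1)**2 = ((17 + (-22 - 9)) + 1)**2 = ((17 - 31) + 1)**2 = (-14 + 1)**2 = (-13)**2 = 169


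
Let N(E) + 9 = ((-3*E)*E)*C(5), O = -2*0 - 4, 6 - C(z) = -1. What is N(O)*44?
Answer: -15180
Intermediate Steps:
C(z) = 7 (C(z) = 6 - 1*(-1) = 6 + 1 = 7)
O = -4 (O = 0 - 4 = -4)
N(E) = -9 - 21*E² (N(E) = -9 + ((-3*E)*E)*7 = -9 - 3*E²*7 = -9 - 21*E²)
N(O)*44 = (-9 - 21*(-4)²)*44 = (-9 - 21*16)*44 = (-9 - 336)*44 = -345*44 = -15180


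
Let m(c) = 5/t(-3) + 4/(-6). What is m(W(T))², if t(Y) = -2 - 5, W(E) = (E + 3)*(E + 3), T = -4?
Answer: 841/441 ≈ 1.9070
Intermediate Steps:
W(E) = (3 + E)² (W(E) = (3 + E)*(3 + E) = (3 + E)²)
t(Y) = -7
m(c) = -29/21 (m(c) = 5/(-7) + 4/(-6) = 5*(-⅐) + 4*(-⅙) = -5/7 - ⅔ = -29/21)
m(W(T))² = (-29/21)² = 841/441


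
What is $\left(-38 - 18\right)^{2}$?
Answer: $3136$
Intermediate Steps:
$\left(-38 - 18\right)^{2} = \left(-56\right)^{2} = 3136$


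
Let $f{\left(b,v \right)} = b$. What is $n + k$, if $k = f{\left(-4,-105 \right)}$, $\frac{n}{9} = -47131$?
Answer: $-424183$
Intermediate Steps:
$n = -424179$ ($n = 9 \left(-47131\right) = -424179$)
$k = -4$
$n + k = -424179 - 4 = -424183$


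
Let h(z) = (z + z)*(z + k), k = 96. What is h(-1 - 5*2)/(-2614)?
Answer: 935/1307 ≈ 0.71538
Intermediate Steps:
h(z) = 2*z*(96 + z) (h(z) = (z + z)*(z + 96) = (2*z)*(96 + z) = 2*z*(96 + z))
h(-1 - 5*2)/(-2614) = (2*(-1 - 5*2)*(96 + (-1 - 5*2)))/(-2614) = (2*(-1 - 10)*(96 + (-1 - 10)))*(-1/2614) = (2*(-11)*(96 - 11))*(-1/2614) = (2*(-11)*85)*(-1/2614) = -1870*(-1/2614) = 935/1307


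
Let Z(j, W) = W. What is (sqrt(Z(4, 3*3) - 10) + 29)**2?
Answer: (29 + I)**2 ≈ 840.0 + 58.0*I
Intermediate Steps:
(sqrt(Z(4, 3*3) - 10) + 29)**2 = (sqrt(3*3 - 10) + 29)**2 = (sqrt(9 - 10) + 29)**2 = (sqrt(-1) + 29)**2 = (I + 29)**2 = (29 + I)**2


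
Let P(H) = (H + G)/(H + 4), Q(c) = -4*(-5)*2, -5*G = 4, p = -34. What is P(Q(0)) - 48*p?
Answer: 89809/55 ≈ 1632.9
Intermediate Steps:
G = -⅘ (G = -⅕*4 = -⅘ ≈ -0.80000)
Q(c) = 40 (Q(c) = 20*2 = 40)
P(H) = (-⅘ + H)/(4 + H) (P(H) = (H - ⅘)/(H + 4) = (-⅘ + H)/(4 + H))
P(Q(0)) - 48*p = (-⅘ + 40)/(4 + 40) - 48*(-34) = (196/5)/44 + 1632 = (1/44)*(196/5) + 1632 = 49/55 + 1632 = 89809/55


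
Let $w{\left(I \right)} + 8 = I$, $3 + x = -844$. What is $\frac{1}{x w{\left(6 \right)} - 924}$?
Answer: $\frac{1}{770} \approx 0.0012987$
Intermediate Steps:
$x = -847$ ($x = -3 - 844 = -847$)
$w{\left(I \right)} = -8 + I$
$\frac{1}{x w{\left(6 \right)} - 924} = \frac{1}{- 847 \left(-8 + 6\right) - 924} = \frac{1}{\left(-847\right) \left(-2\right) - 924} = \frac{1}{1694 - 924} = \frac{1}{770}$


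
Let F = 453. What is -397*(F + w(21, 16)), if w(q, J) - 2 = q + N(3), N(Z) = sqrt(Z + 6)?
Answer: -190163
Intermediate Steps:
N(Z) = sqrt(6 + Z)
w(q, J) = 5 + q (w(q, J) = 2 + (q + sqrt(6 + 3)) = 2 + (q + sqrt(9)) = 2 + (q + 3) = 2 + (3 + q) = 5 + q)
-397*(F + w(21, 16)) = -397*(453 + (5 + 21)) = -397*(453 + 26) = -397*479 = -190163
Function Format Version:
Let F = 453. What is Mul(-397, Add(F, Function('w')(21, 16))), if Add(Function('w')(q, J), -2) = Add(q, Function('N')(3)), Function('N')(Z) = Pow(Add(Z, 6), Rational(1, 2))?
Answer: -190163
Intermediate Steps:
Function('N')(Z) = Pow(Add(6, Z), Rational(1, 2))
Function('w')(q, J) = Add(5, q) (Function('w')(q, J) = Add(2, Add(q, Pow(Add(6, 3), Rational(1, 2)))) = Add(2, Add(q, Pow(9, Rational(1, 2)))) = Add(2, Add(q, 3)) = Add(2, Add(3, q)) = Add(5, q))
Mul(-397, Add(F, Function('w')(21, 16))) = Mul(-397, Add(453, Add(5, 21))) = Mul(-397, Add(453, 26)) = Mul(-397, 479) = -190163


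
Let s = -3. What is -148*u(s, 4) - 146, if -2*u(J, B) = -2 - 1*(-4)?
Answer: 2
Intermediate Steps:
u(J, B) = -1 (u(J, B) = -(-2 - 1*(-4))/2 = -(-2 + 4)/2 = -½*2 = -1)
-148*u(s, 4) - 146 = -148*(-1) - 146 = 148 - 146 = 2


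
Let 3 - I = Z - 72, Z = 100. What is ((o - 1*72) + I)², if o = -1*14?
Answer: 12321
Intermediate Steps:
o = -14
I = -25 (I = 3 - (100 - 72) = 3 - 1*28 = 3 - 28 = -25)
((o - 1*72) + I)² = ((-14 - 1*72) - 25)² = ((-14 - 72) - 25)² = (-86 - 25)² = (-111)² = 12321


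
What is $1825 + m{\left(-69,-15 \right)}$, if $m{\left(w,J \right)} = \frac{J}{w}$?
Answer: $\frac{41980}{23} \approx 1825.2$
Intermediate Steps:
$1825 + m{\left(-69,-15 \right)} = 1825 - \frac{15}{-69} = 1825 - - \frac{5}{23} = 1825 + \frac{5}{23} = \frac{41980}{23}$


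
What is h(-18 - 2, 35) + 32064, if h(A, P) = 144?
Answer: 32208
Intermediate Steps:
h(-18 - 2, 35) + 32064 = 144 + 32064 = 32208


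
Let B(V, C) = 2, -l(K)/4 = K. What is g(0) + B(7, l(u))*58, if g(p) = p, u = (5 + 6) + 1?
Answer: 116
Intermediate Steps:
u = 12 (u = 11 + 1 = 12)
l(K) = -4*K
g(0) + B(7, l(u))*58 = 0 + 2*58 = 0 + 116 = 116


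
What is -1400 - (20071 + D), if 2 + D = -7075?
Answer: -14394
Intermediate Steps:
D = -7077 (D = -2 - 7075 = -7077)
-1400 - (20071 + D) = -1400 - (20071 - 7077) = -1400 - 1*12994 = -1400 - 12994 = -14394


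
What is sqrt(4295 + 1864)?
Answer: sqrt(6159) ≈ 78.479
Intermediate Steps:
sqrt(4295 + 1864) = sqrt(6159)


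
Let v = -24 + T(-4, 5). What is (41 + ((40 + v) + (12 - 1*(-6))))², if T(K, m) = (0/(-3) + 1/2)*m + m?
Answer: 27225/4 ≈ 6806.3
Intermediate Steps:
T(K, m) = 3*m/2 (T(K, m) = (0*(-⅓) + 1*(½))*m + m = (0 + ½)*m + m = m/2 + m = 3*m/2)
v = -33/2 (v = -24 + (3/2)*5 = -24 + 15/2 = -33/2 ≈ -16.500)
(41 + ((40 + v) + (12 - 1*(-6))))² = (41 + ((40 - 33/2) + (12 - 1*(-6))))² = (41 + (47/2 + (12 + 6)))² = (41 + (47/2 + 18))² = (41 + 83/2)² = (165/2)² = 27225/4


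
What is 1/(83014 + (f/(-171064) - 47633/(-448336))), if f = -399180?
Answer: 9586768688/795859405247631 ≈ 1.2046e-5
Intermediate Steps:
1/(83014 + (f/(-171064) - 47633/(-448336))) = 1/(83014 + (-399180/(-171064) - 47633/(-448336))) = 1/(83014 + (-399180*(-1/171064) - 47633*(-1/448336))) = 1/(83014 + (99795/42766 + 47633/448336)) = 1/(83014 + 23389381999/9586768688) = 1/(795859405247631/9586768688) = 9586768688/795859405247631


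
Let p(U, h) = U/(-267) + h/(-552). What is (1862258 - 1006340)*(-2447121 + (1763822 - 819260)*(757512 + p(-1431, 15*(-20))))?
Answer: 1253637250313656942944/2047 ≈ 6.1243e+17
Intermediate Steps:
p(U, h) = -U/267 - h/552 (p(U, h) = U*(-1/267) + h*(-1/552) = -U/267 - h/552)
(1862258 - 1006340)*(-2447121 + (1763822 - 819260)*(757512 + p(-1431, 15*(-20)))) = (1862258 - 1006340)*(-2447121 + (1763822 - 819260)*(757512 + (-1/267*(-1431) - 5*(-20)/184))) = 855918*(-2447121 + 944562*(757512 + (477/89 - 1/552*(-300)))) = 855918*(-2447121 + 944562*(757512 + (477/89 + 25/46))) = 855918*(-2447121 + 944562*(757512 + 24167/4094)) = 855918*(-2447121 + 944562*(3101278295/4094)) = 855918*(-2447121 + 1464674814440895/2047) = 855918*(1464669805184208/2047) = 1253637250313656942944/2047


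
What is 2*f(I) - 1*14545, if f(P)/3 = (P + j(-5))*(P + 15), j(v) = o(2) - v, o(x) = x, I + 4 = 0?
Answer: -14347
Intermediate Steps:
I = -4 (I = -4 + 0 = -4)
j(v) = 2 - v
f(P) = 3*(7 + P)*(15 + P) (f(P) = 3*((P + (2 - 1*(-5)))*(P + 15)) = 3*((P + (2 + 5))*(15 + P)) = 3*((P + 7)*(15 + P)) = 3*((7 + P)*(15 + P)) = 3*(7 + P)*(15 + P))
2*f(I) - 1*14545 = 2*(315 + 3*(-4)² + 66*(-4)) - 1*14545 = 2*(315 + 3*16 - 264) - 14545 = 2*(315 + 48 - 264) - 14545 = 2*99 - 14545 = 198 - 14545 = -14347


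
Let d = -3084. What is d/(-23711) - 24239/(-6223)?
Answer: 593922661/147553553 ≈ 4.0251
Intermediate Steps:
d/(-23711) - 24239/(-6223) = -3084/(-23711) - 24239/(-6223) = -3084*(-1/23711) - 24239*(-1/6223) = 3084/23711 + 24239/6223 = 593922661/147553553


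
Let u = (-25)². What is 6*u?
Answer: 3750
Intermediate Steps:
u = 625
6*u = 6*625 = 3750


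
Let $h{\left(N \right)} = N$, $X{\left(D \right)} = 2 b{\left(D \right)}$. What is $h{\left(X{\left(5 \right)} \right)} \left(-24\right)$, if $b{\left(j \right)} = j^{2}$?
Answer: $-1200$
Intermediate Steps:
$X{\left(D \right)} = 2 D^{2}$
$h{\left(X{\left(5 \right)} \right)} \left(-24\right) = 2 \cdot 5^{2} \left(-24\right) = 2 \cdot 25 \left(-24\right) = 50 \left(-24\right) = -1200$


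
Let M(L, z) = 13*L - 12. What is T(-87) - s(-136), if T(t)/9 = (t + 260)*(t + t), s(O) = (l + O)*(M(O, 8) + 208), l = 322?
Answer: 21474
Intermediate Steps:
M(L, z) = -12 + 13*L
s(O) = (196 + 13*O)*(322 + O) (s(O) = (322 + O)*((-12 + 13*O) + 208) = (322 + O)*(196 + 13*O) = (196 + 13*O)*(322 + O))
T(t) = 18*t*(260 + t) (T(t) = 9*((t + 260)*(t + t)) = 9*((260 + t)*(2*t)) = 9*(2*t*(260 + t)) = 18*t*(260 + t))
T(-87) - s(-136) = 18*(-87)*(260 - 87) - (63112 + 13*(-136)**2 + 4382*(-136)) = 18*(-87)*173 - (63112 + 13*18496 - 595952) = -270918 - (63112 + 240448 - 595952) = -270918 - 1*(-292392) = -270918 + 292392 = 21474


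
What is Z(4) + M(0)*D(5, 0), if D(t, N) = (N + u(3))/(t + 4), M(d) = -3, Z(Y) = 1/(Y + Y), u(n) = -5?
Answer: 43/24 ≈ 1.7917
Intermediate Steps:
Z(Y) = 1/(2*Y)
D(t, N) = (-5 + N)/(4 + t) (D(t, N) = (N - 5)/(t + 4) = (-5 + N)/(4 + t))
Z(4) + M(0)*D(5, 0) = (½)/4 - 3*(-5 + 0)/(4 + 5) = (½)*(¼) - 3*(-5)/9 = ⅛ - (-5)/3 = ⅛ - 3*(-5/9) = ⅛ + 5/3 = 43/24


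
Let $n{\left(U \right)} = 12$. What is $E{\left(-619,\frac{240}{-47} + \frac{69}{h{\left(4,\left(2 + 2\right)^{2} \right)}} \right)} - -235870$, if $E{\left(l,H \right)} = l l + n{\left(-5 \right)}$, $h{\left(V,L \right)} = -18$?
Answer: $619043$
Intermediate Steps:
$E{\left(l,H \right)} = 12 + l^{2}$ ($E{\left(l,H \right)} = l l + 12 = l^{2} + 12 = 12 + l^{2}$)
$E{\left(-619,\frac{240}{-47} + \frac{69}{h{\left(4,\left(2 + 2\right)^{2} \right)}} \right)} - -235870 = \left(12 + \left(-619\right)^{2}\right) - -235870 = \left(12 + 383161\right) + 235870 = 383173 + 235870 = 619043$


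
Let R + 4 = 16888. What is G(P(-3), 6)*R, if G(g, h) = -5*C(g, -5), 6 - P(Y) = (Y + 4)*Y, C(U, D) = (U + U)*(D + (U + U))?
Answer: -19754280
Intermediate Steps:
R = 16884 (R = -4 + 16888 = 16884)
C(U, D) = 2*U*(D + 2*U) (C(U, D) = (2*U)*(D + 2*U) = 2*U*(D + 2*U))
P(Y) = 6 - Y*(4 + Y) (P(Y) = 6 - (Y + 4)*Y = 6 - (4 + Y)*Y = 6 - Y*(4 + Y))
G(g, h) = -10*g*(-5 + 2*g)
G(P(-3), 6)*R = (10*(6 - 1*(-3)² - 4*(-3))*(5 - 2*(6 - 1*(-3)² - 4*(-3))))*16884 = (10*(6 - 1*9 + 12)*(5 - 2*(6 - 1*9 + 12)))*16884 = (10*(6 - 9 + 12)*(5 - 2*(6 - 9 + 12)))*16884 = (10*9*(5 - 2*9))*16884 = (10*9*(5 - 18))*16884 = (10*9*(-13))*16884 = -1170*16884 = -19754280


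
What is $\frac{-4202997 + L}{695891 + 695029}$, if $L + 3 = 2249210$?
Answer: $- \frac{195379}{139092} \approx -1.4047$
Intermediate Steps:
$L = 2249207$ ($L = -3 + 2249210 = 2249207$)
$\frac{-4202997 + L}{695891 + 695029} = \frac{-4202997 + 2249207}{695891 + 695029} = - \frac{1953790}{1390920} = \left(-1953790\right) \frac{1}{1390920} = - \frac{195379}{139092}$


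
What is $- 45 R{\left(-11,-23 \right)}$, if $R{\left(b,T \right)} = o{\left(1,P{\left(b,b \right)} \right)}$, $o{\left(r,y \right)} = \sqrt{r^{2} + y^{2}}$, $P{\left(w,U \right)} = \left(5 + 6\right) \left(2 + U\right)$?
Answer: $- 585 \sqrt{58} \approx -4455.2$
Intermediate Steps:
$P{\left(w,U \right)} = 22 + 11 U$ ($P{\left(w,U \right)} = 11 \left(2 + U\right) = 22 + 11 U$)
$R{\left(b,T \right)} = \sqrt{1 + \left(22 + 11 b\right)^{2}}$ ($R{\left(b,T \right)} = \sqrt{1^{2} + \left(22 + 11 b\right)^{2}} = \sqrt{1 + \left(22 + 11 b\right)^{2}}$)
$- 45 R{\left(-11,-23 \right)} = - 45 \sqrt{1 + 121 \left(2 - 11\right)^{2}} = - 45 \sqrt{1 + 121 \left(-9\right)^{2}} = - 45 \sqrt{1 + 121 \cdot 81} = - 45 \sqrt{1 + 9801} = - 45 \sqrt{9802} = - 45 \cdot 13 \sqrt{58} = - 585 \sqrt{58}$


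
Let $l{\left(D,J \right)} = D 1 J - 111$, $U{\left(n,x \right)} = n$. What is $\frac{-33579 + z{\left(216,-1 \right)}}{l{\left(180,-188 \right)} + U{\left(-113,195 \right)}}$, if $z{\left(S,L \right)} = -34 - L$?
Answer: $\frac{8403}{8516} \approx 0.98673$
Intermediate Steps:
$l{\left(D,J \right)} = -111 + D J$ ($l{\left(D,J \right)} = D J - 111 = -111 + D J$)
$\frac{-33579 + z{\left(216,-1 \right)}}{l{\left(180,-188 \right)} + U{\left(-113,195 \right)}} = \frac{-33579 - 33}{\left(-111 + 180 \left(-188\right)\right) - 113} = \frac{-33579 + \left(-34 + 1\right)}{\left(-111 - 33840\right) - 113} = \frac{-33579 - 33}{-33951 - 113} = - \frac{33612}{-34064} = \left(-33612\right) \left(- \frac{1}{34064}\right) = \frac{8403}{8516}$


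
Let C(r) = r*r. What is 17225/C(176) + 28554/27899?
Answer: 1365048979/864199424 ≈ 1.5796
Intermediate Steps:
C(r) = r²
17225/C(176) + 28554/27899 = 17225/(176²) + 28554/27899 = 17225/30976 + 28554*(1/27899) = 17225*(1/30976) + 28554/27899 = 17225/30976 + 28554/27899 = 1365048979/864199424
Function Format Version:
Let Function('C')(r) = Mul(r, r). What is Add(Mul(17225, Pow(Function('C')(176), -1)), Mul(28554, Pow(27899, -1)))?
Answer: Rational(1365048979, 864199424) ≈ 1.5796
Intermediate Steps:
Function('C')(r) = Pow(r, 2)
Add(Mul(17225, Pow(Function('C')(176), -1)), Mul(28554, Pow(27899, -1))) = Add(Mul(17225, Pow(Pow(176, 2), -1)), Mul(28554, Pow(27899, -1))) = Add(Mul(17225, Pow(30976, -1)), Mul(28554, Rational(1, 27899))) = Add(Mul(17225, Rational(1, 30976)), Rational(28554, 27899)) = Add(Rational(17225, 30976), Rational(28554, 27899)) = Rational(1365048979, 864199424)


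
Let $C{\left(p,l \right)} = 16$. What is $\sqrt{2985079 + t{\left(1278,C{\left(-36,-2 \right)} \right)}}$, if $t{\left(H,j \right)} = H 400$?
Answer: $\sqrt{3496279} \approx 1869.8$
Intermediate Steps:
$t{\left(H,j \right)} = 400 H$
$\sqrt{2985079 + t{\left(1278,C{\left(-36,-2 \right)} \right)}} = \sqrt{2985079 + 400 \cdot 1278} = \sqrt{2985079 + 511200} = \sqrt{3496279}$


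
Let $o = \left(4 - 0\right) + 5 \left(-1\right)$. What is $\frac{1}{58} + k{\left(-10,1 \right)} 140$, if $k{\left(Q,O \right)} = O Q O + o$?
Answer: $- \frac{89319}{58} \approx -1540.0$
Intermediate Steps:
$o = -1$ ($o = \left(4 + 0\right) - 5 = 4 - 5 = -1$)
$k{\left(Q,O \right)} = -1 + Q O^{2}$ ($k{\left(Q,O \right)} = O Q O - 1 = Q O^{2} - 1 = -1 + Q O^{2}$)
$\frac{1}{58} + k{\left(-10,1 \right)} 140 = \frac{1}{58} + \left(-1 - 10 \cdot 1^{2}\right) 140 = \frac{1}{58} + \left(-1 - 10\right) 140 = \frac{1}{58} - 1540 = - \frac{89319}{58}$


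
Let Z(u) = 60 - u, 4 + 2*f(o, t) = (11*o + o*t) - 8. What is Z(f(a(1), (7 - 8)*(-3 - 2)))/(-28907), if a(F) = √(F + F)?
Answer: -66/28907 + 8*√2/28907 ≈ -0.0018918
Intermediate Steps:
a(F) = √2*√F (a(F) = √(2*F) = √2*√F)
f(o, t) = -6 + 11*o/2 + o*t/2 (f(o, t) = -2 + ((11*o + o*t) - 8)/2 = -2 + (-8 + 11*o + o*t)/2 = -2 + (-4 + 11*o/2 + o*t/2) = -6 + 11*o/2 + o*t/2)
Z(f(a(1), (7 - 8)*(-3 - 2)))/(-28907) = (60 - (-6 + 11*(√2*√1)/2 + (√2*√1)*((7 - 8)*(-3 - 2))/2))/(-28907) = (60 - (-6 + 11*(√2*1)/2 + (√2*1)*(-1*(-5))/2))*(-1/28907) = (60 - (-6 + 11*√2/2 + (½)*√2*5))*(-1/28907) = (60 - (-6 + 11*√2/2 + 5*√2/2))*(-1/28907) = (60 - (-6 + 8*√2))*(-1/28907) = (60 + (6 - 8*√2))*(-1/28907) = (66 - 8*√2)*(-1/28907) = -66/28907 + 8*√2/28907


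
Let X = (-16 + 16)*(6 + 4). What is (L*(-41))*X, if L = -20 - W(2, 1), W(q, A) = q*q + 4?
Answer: 0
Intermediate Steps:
W(q, A) = 4 + q² (W(q, A) = q² + 4 = 4 + q²)
L = -28 (L = -20 - (4 + 2²) = -20 - (4 + 4) = -20 - 1*8 = -20 - 8 = -28)
X = 0 (X = 0*10 = 0)
(L*(-41))*X = -28*(-41)*0 = 1148*0 = 0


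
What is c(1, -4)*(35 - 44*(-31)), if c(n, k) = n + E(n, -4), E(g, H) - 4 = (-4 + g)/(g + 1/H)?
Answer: 1399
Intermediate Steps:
E(g, H) = 4 + (-4 + g)/(g + 1/H)
c(n, k) = n + (20 - 20*n)/(1 - 4*n) (c(n, k) = n + (4 - 4*(-4) + 5*(-4)*n)/(1 - 4*n) = n + (4 + 16 - 20*n)/(1 - 4*n) = n + (20 - 20*n)/(1 - 4*n))
c(1, -4)*(35 - 44*(-31)) = ((-20 + 4*1² + 19*1)/(-1 + 4*1))*(35 - 44*(-31)) = ((-20 + 4*1 + 19)/(-1 + 4))*(35 + 1364) = ((-20 + 4 + 19)/3)*1399 = ((⅓)*3)*1399 = 1*1399 = 1399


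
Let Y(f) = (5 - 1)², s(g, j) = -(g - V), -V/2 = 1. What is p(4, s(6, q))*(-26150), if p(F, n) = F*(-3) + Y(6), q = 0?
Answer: -104600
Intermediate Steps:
V = -2 (V = -2*1 = -2)
s(g, j) = -2 - g (s(g, j) = -(g - 1*(-2)) = -(g + 2) = -(2 + g) = -2 - g)
Y(f) = 16 (Y(f) = 4² = 16)
p(F, n) = 16 - 3*F (p(F, n) = F*(-3) + 16 = -3*F + 16 = 16 - 3*F)
p(4, s(6, q))*(-26150) = (16 - 3*4)*(-26150) = (16 - 12)*(-26150) = 4*(-26150) = -104600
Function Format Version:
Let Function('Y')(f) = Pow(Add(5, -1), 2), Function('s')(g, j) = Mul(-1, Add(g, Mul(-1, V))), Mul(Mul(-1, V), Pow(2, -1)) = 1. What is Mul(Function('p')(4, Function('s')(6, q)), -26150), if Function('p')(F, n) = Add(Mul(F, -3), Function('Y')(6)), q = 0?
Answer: -104600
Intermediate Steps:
V = -2 (V = Mul(-2, 1) = -2)
Function('s')(g, j) = Add(-2, Mul(-1, g)) (Function('s')(g, j) = Mul(-1, Add(g, Mul(-1, -2))) = Mul(-1, Add(g, 2)) = Mul(-1, Add(2, g)) = Add(-2, Mul(-1, g)))
Function('Y')(f) = 16 (Function('Y')(f) = Pow(4, 2) = 16)
Function('p')(F, n) = Add(16, Mul(-3, F)) (Function('p')(F, n) = Add(Mul(F, -3), 16) = Add(Mul(-3, F), 16) = Add(16, Mul(-3, F)))
Mul(Function('p')(4, Function('s')(6, q)), -26150) = Mul(Add(16, Mul(-3, 4)), -26150) = Mul(Add(16, -12), -26150) = Mul(4, -26150) = -104600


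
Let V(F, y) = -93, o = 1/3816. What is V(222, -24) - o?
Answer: -354889/3816 ≈ -93.000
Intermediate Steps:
o = 1/3816 ≈ 0.00026205
V(222, -24) - o = -93 - 1*1/3816 = -93 - 1/3816 = -354889/3816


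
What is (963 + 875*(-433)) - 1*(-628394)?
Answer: 250482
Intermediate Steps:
(963 + 875*(-433)) - 1*(-628394) = (963 - 378875) + 628394 = -377912 + 628394 = 250482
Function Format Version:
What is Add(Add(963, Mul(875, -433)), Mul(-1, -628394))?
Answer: 250482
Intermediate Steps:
Add(Add(963, Mul(875, -433)), Mul(-1, -628394)) = Add(Add(963, -378875), 628394) = Add(-377912, 628394) = 250482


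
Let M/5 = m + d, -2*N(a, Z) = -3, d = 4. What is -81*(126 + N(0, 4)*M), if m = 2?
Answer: -13851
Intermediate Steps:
N(a, Z) = 3/2 (N(a, Z) = -½*(-3) = 3/2)
M = 30 (M = 5*(2 + 4) = 5*6 = 30)
-81*(126 + N(0, 4)*M) = -81*(126 + (3/2)*30) = -81*(126 + 45) = -81*171 = -13851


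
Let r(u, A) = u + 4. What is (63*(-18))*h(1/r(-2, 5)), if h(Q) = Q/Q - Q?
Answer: -567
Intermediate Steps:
r(u, A) = 4 + u
h(Q) = 1 - Q
(63*(-18))*h(1/r(-2, 5)) = (63*(-18))*(1 - 1/(4 - 2)) = -1134*(1 - 1/2) = -1134*(1 - 1*½) = -1134*(1 - ½) = -1134*½ = -567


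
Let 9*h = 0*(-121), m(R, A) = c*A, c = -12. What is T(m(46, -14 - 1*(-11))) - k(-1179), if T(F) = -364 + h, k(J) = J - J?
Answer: -364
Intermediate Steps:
k(J) = 0
m(R, A) = -12*A
h = 0 (h = (0*(-121))/9 = (⅑)*0 = 0)
T(F) = -364 (T(F) = -364 + 0 = -364)
T(m(46, -14 - 1*(-11))) - k(-1179) = -364 - 1*0 = -364 + 0 = -364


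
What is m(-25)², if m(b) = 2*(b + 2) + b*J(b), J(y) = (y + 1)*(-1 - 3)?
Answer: 5982916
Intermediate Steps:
J(y) = -4 - 4*y (J(y) = (1 + y)*(-4) = -4 - 4*y)
m(b) = 4 + 2*b + b*(-4 - 4*b) (m(b) = 2*(b + 2) + b*(-4 - 4*b) = 2*(2 + b) + b*(-4 - 4*b) = (4 + 2*b) + b*(-4 - 4*b) = 4 + 2*b + b*(-4 - 4*b))
m(-25)² = (4 - 4*(-25)² - 2*(-25))² = (4 - 4*625 + 50)² = (4 - 2500 + 50)² = (-2446)² = 5982916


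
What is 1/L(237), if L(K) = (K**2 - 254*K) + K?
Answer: -1/3792 ≈ -0.00026371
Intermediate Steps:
L(K) = K**2 - 253*K
1/L(237) = 1/(237*(-253 + 237)) = 1/(237*(-16)) = 1/(-3792) = -1/3792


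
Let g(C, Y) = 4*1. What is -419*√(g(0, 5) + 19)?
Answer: -419*√23 ≈ -2009.5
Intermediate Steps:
g(C, Y) = 4
-419*√(g(0, 5) + 19) = -419*√(4 + 19) = -419*√23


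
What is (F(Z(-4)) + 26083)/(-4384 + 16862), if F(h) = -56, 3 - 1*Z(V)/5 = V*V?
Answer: 1531/734 ≈ 2.0858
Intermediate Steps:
Z(V) = 15 - 5*V**2 (Z(V) = 15 - 5*V*V = 15 - 5*V**2)
(F(Z(-4)) + 26083)/(-4384 + 16862) = (-56 + 26083)/(-4384 + 16862) = 26027/12478 = 26027*(1/12478) = 1531/734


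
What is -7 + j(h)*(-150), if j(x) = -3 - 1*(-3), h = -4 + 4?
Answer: -7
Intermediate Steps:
h = 0
j(x) = 0 (j(x) = -3 + 3 = 0)
-7 + j(h)*(-150) = -7 + 0*(-150) = -7 + 0 = -7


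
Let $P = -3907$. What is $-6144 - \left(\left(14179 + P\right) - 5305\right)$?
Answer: $-11111$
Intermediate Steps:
$-6144 - \left(\left(14179 + P\right) - 5305\right) = -6144 - \left(\left(14179 - 3907\right) - 5305\right) = -6144 - \left(10272 - 5305\right) = -6144 - 4967 = -11111$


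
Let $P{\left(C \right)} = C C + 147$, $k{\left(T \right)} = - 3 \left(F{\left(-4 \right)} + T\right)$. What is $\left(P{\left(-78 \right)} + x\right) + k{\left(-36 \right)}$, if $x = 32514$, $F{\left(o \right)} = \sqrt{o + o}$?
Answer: $38853 - 6 i \sqrt{2} \approx 38853.0 - 8.4853 i$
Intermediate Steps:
$F{\left(o \right)} = \sqrt{2} \sqrt{o}$ ($F{\left(o \right)} = \sqrt{2 o} = \sqrt{2} \sqrt{o}$)
$k{\left(T \right)} = - 3 T - 6 i \sqrt{2}$ ($k{\left(T \right)} = - 3 \left(\sqrt{2} \sqrt{-4} + T\right) = - 3 \left(\sqrt{2} \cdot 2 i + T\right) = - 3 \left(2 i \sqrt{2} + T\right) = - 3 \left(T + 2 i \sqrt{2}\right) = - 3 T - 6 i \sqrt{2}$)
$P{\left(C \right)} = 147 + C^{2}$ ($P{\left(C \right)} = C^{2} + 147 = 147 + C^{2}$)
$\left(P{\left(-78 \right)} + x\right) + k{\left(-36 \right)} = \left(\left(147 + \left(-78\right)^{2}\right) + 32514\right) - \left(-108 + 6 i \sqrt{2}\right) = \left(\left(147 + 6084\right) + 32514\right) + \left(108 - 6 i \sqrt{2}\right) = \left(6231 + 32514\right) + \left(108 - 6 i \sqrt{2}\right) = 38745 + \left(108 - 6 i \sqrt{2}\right) = 38853 - 6 i \sqrt{2}$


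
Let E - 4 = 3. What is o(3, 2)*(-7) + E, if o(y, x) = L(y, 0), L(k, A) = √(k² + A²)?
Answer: -14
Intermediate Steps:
E = 7 (E = 4 + 3 = 7)
L(k, A) = √(A² + k²)
o(y, x) = √(y²) (o(y, x) = √(0² + y²) = √(0 + y²) = √(y²))
o(3, 2)*(-7) + E = √(3²)*(-7) + 7 = √9*(-7) + 7 = 3*(-7) + 7 = -21 + 7 = -14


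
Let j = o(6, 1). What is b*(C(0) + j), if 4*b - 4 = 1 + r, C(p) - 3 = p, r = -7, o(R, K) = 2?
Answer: -5/2 ≈ -2.5000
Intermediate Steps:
j = 2
C(p) = 3 + p
b = -½ (b = 1 + (1 - 7)/4 = 1 + (¼)*(-6) = 1 - 3/2 = -½ ≈ -0.50000)
b*(C(0) + j) = -((3 + 0) + 2)/2 = -(3 + 2)/2 = -½*5 = -5/2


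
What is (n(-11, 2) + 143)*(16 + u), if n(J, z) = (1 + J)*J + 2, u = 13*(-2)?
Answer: -2550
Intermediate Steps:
u = -26
n(J, z) = 2 + J*(1 + J) (n(J, z) = J*(1 + J) + 2 = 2 + J*(1 + J))
(n(-11, 2) + 143)*(16 + u) = ((2 - 11 + (-11)²) + 143)*(16 - 26) = ((2 - 11 + 121) + 143)*(-10) = (112 + 143)*(-10) = 255*(-10) = -2550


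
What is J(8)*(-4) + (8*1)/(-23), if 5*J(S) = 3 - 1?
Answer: -224/115 ≈ -1.9478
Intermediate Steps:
J(S) = ⅖ (J(S) = (3 - 1)/5 = (⅕)*2 = ⅖)
J(8)*(-4) + (8*1)/(-23) = (⅖)*(-4) + (8*1)/(-23) = -8/5 + 8*(-1/23) = -8/5 - 8/23 = -224/115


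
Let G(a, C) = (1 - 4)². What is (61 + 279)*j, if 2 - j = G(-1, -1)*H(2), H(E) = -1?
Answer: 3740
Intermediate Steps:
G(a, C) = 9 (G(a, C) = (-3)² = 9)
j = 11 (j = 2 - 9*(-1) = 2 - 1*(-9) = 2 + 9 = 11)
(61 + 279)*j = (61 + 279)*11 = 340*11 = 3740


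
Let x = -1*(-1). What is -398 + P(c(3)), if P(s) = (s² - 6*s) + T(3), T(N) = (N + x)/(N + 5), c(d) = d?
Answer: -813/2 ≈ -406.50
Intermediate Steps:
x = 1
T(N) = (1 + N)/(5 + N) (T(N) = (N + 1)/(N + 5) = (1 + N)/(5 + N))
P(s) = ½ + s² - 6*s (P(s) = (s² - 6*s) + (1 + 3)/(5 + 3) = (s² - 6*s) + 4/8 = (s² - 6*s) + (⅛)*4 = (s² - 6*s) + ½ = ½ + s² - 6*s)
-398 + P(c(3)) = -398 + (½ + 3² - 6*3) = -398 + (½ + 9 - 18) = -398 - 17/2 = -813/2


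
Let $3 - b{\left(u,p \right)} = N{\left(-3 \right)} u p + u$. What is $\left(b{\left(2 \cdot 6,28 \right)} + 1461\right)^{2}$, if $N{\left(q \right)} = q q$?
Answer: $2471184$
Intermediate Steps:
$N{\left(q \right)} = q^{2}$
$b{\left(u,p \right)} = 3 - u - 9 p u$ ($b{\left(u,p \right)} = 3 - \left(\left(-3\right)^{2} u p + u\right) = 3 - \left(9 u p + u\right) = 3 - \left(9 p u + u\right) = 3 - \left(u + 9 p u\right) = 3 - u - 9 p u$)
$\left(b{\left(2 \cdot 6,28 \right)} + 1461\right)^{2} = \left(\left(3 - 2 \cdot 6 - 252 \cdot 2 \cdot 6\right) + 1461\right)^{2} = \left(\left(3 - 12 - 252 \cdot 12\right) + 1461\right)^{2} = \left(\left(3 - 12 - 3024\right) + 1461\right)^{2} = \left(-3033 + 1461\right)^{2} = \left(-1572\right)^{2} = 2471184$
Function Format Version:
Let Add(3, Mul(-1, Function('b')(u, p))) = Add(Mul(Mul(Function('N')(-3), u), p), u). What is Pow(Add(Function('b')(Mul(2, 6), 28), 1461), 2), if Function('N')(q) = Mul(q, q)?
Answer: 2471184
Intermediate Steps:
Function('N')(q) = Pow(q, 2)
Function('b')(u, p) = Add(3, Mul(-1, u), Mul(-9, p, u)) (Function('b')(u, p) = Add(3, Mul(-1, Add(Mul(Mul(Pow(-3, 2), u), p), u))) = Add(3, Mul(-1, Add(Mul(Mul(9, u), p), u))) = Add(3, Mul(-1, Add(Mul(9, p, u), u))) = Add(3, Mul(-1, Add(u, Mul(9, p, u)))) = Add(3, Add(Mul(-1, u), Mul(-9, p, u))) = Add(3, Mul(-1, u), Mul(-9, p, u)))
Pow(Add(Function('b')(Mul(2, 6), 28), 1461), 2) = Pow(Add(Add(3, Mul(-1, Mul(2, 6)), Mul(-9, 28, Mul(2, 6))), 1461), 2) = Pow(Add(Add(3, Mul(-1, 12), Mul(-9, 28, 12)), 1461), 2) = Pow(Add(Add(3, -12, -3024), 1461), 2) = Pow(Add(-3033, 1461), 2) = Pow(-1572, 2) = 2471184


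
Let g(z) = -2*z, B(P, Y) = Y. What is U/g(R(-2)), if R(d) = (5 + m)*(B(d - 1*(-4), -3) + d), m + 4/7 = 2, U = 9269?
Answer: 64883/450 ≈ 144.18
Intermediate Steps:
m = 10/7 (m = -4/7 + 2 = 10/7 ≈ 1.4286)
R(d) = -135/7 + 45*d/7 (R(d) = (5 + 10/7)*(-3 + d) = 45*(-3 + d)/7 = -135/7 + 45*d/7)
U/g(R(-2)) = 9269/((-2*(-135/7 + (45/7)*(-2)))) = 9269/((-2*(-135/7 - 90/7))) = 9269/((-2*(-225/7))) = 9269/(450/7) = 9269*(7/450) = 64883/450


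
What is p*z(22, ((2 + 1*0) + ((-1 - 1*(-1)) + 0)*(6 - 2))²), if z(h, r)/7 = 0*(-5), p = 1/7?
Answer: 0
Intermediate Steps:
p = ⅐ ≈ 0.14286
z(h, r) = 0 (z(h, r) = 7*(0*(-5)) = 7*0 = 0)
p*z(22, ((2 + 1*0) + ((-1 - 1*(-1)) + 0)*(6 - 2))²) = (⅐)*0 = 0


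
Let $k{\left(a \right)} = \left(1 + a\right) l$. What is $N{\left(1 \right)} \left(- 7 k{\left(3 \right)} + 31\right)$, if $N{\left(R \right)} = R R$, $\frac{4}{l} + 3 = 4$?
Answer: $-81$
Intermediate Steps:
$l = 4$ ($l = \frac{4}{-3 + 4} = \frac{4}{1} = 4 \cdot 1 = 4$)
$N{\left(R \right)} = R^{2}$
$k{\left(a \right)} = 4 + 4 a$ ($k{\left(a \right)} = \left(1 + a\right) 4 = 4 + 4 a$)
$N{\left(1 \right)} \left(- 7 k{\left(3 \right)} + 31\right) = 1^{2} \left(- 7 \left(4 + 4 \cdot 3\right) + 31\right) = 1 \left(- 7 \left(4 + 12\right) + 31\right) = 1 \left(\left(-7\right) 16 + 31\right) = 1 \left(-112 + 31\right) = 1 \left(-81\right) = -81$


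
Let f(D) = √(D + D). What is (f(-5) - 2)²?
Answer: (2 - I*√10)² ≈ -6.0 - 12.649*I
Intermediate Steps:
f(D) = √2*√D (f(D) = √(2*D) = √2*√D)
(f(-5) - 2)² = (√2*√(-5) - 2)² = (√2*(I*√5) - 2)² = (I*√10 - 2)² = (-2 + I*√10)²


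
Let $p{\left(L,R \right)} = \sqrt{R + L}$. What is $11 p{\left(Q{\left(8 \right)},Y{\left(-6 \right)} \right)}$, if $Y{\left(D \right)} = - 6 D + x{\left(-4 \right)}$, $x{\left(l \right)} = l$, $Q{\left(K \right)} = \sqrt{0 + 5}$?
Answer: $11 \sqrt{32 + \sqrt{5}} \approx 64.363$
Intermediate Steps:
$Q{\left(K \right)} = \sqrt{5}$
$Y{\left(D \right)} = -4 - 6 D$ ($Y{\left(D \right)} = - 6 D - 4 = -4 - 6 D$)
$p{\left(L,R \right)} = \sqrt{L + R}$
$11 p{\left(Q{\left(8 \right)},Y{\left(-6 \right)} \right)} = 11 \sqrt{\sqrt{5} - -32} = 11 \sqrt{\sqrt{5} + \left(-4 + 36\right)} = 11 \sqrt{\sqrt{5} + 32} = 11 \sqrt{32 + \sqrt{5}}$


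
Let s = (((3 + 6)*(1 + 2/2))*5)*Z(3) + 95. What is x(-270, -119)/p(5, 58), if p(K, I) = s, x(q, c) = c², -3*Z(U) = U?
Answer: 14161/5 ≈ 2832.2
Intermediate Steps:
Z(U) = -U/3
s = 5 (s = (((3 + 6)*(1 + 2/2))*5)*(-⅓*3) + 95 = ((9*(1 + 2*(½)))*5)*(-1) + 95 = ((9*(1 + 1))*5)*(-1) + 95 = ((9*2)*5)*(-1) + 95 = (18*5)*(-1) + 95 = 90*(-1) + 95 = -90 + 95 = 5)
p(K, I) = 5
x(-270, -119)/p(5, 58) = (-119)²/5 = 14161*(⅕) = 14161/5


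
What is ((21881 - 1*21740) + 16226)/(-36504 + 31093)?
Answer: -16367/5411 ≈ -3.0248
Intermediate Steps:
((21881 - 1*21740) + 16226)/(-36504 + 31093) = ((21881 - 21740) + 16226)/(-5411) = (141 + 16226)*(-1/5411) = 16367*(-1/5411) = -16367/5411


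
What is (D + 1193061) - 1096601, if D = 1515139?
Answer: 1611599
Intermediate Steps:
(D + 1193061) - 1096601 = (1515139 + 1193061) - 1096601 = 2708200 - 1096601 = 1611599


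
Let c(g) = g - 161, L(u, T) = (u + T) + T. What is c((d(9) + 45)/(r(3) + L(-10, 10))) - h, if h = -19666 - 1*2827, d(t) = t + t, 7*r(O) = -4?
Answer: 491451/22 ≈ 22339.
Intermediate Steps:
r(O) = -4/7 (r(O) = (⅐)*(-4) = -4/7)
L(u, T) = u + 2*T (L(u, T) = (T + u) + T = u + 2*T)
d(t) = 2*t
c(g) = -161 + g
h = -22493 (h = -19666 - 2827 = -22493)
c((d(9) + 45)/(r(3) + L(-10, 10))) - h = (-161 + (2*9 + 45)/(-4/7 + (-10 + 2*10))) - 1*(-22493) = (-161 + (18 + 45)/(-4/7 + (-10 + 20))) + 22493 = (-161 + 63/(-4/7 + 10)) + 22493 = (-161 + 63/(66/7)) + 22493 = (-161 + 63*(7/66)) + 22493 = (-161 + 147/22) + 22493 = -3395/22 + 22493 = 491451/22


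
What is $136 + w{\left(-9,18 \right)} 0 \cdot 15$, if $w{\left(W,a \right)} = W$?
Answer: $136$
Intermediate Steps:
$136 + w{\left(-9,18 \right)} 0 \cdot 15 = 136 - 9 \cdot 0 \cdot 15 = 136 - 0 = 136 + 0 = 136$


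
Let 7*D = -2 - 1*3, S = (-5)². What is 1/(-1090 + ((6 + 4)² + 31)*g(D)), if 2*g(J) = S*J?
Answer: -14/31635 ≈ -0.00044255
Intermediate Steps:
S = 25
D = -5/7 (D = (-2 - 1*3)/7 = (-2 - 3)/7 = (⅐)*(-5) = -5/7 ≈ -0.71429)
g(J) = 25*J/2 (g(J) = (25*J)/2 = 25*J/2)
1/(-1090 + ((6 + 4)² + 31)*g(D)) = 1/(-1090 + ((6 + 4)² + 31)*((25/2)*(-5/7))) = 1/(-1090 + (10² + 31)*(-125/14)) = 1/(-1090 + (100 + 31)*(-125/14)) = 1/(-1090 + 131*(-125/14)) = 1/(-1090 - 16375/14) = 1/(-31635/14) = -14/31635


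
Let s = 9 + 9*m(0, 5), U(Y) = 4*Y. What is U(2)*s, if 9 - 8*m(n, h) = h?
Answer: 108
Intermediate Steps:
m(n, h) = 9/8 - h/8
s = 27/2 (s = 9 + 9*(9/8 - ⅛*5) = 9 + 9*(9/8 - 5/8) = 9 + 9*(½) = 9 + 9/2 = 27/2 ≈ 13.500)
U(2)*s = (4*2)*(27/2) = 8*(27/2) = 108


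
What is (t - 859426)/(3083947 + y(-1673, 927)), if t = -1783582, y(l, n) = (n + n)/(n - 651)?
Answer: -121578368/141861871 ≈ -0.85702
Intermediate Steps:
y(l, n) = 2*n/(-651 + n) (y(l, n) = (2*n)/(-651 + n) = 2*n/(-651 + n))
(t - 859426)/(3083947 + y(-1673, 927)) = (-1783582 - 859426)/(3083947 + 2*927/(-651 + 927)) = -2643008/(3083947 + 2*927/276) = -2643008/(3083947 + 2*927*(1/276)) = -2643008/(3083947 + 309/46) = -2643008/141861871/46 = -2643008*46/141861871 = -121578368/141861871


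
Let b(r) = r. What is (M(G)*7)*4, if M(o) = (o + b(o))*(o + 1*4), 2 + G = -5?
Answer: 1176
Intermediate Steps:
G = -7 (G = -2 - 5 = -7)
M(o) = 2*o*(4 + o) (M(o) = (o + o)*(o + 1*4) = (2*o)*(o + 4) = (2*o)*(4 + o) = 2*o*(4 + o))
(M(G)*7)*4 = ((2*(-7)*(4 - 7))*7)*4 = ((2*(-7)*(-3))*7)*4 = (42*7)*4 = 294*4 = 1176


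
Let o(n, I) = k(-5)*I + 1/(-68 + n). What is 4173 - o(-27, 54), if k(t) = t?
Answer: 422086/95 ≈ 4443.0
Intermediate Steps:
o(n, I) = 1/(-68 + n) - 5*I (o(n, I) = -5*I + 1/(-68 + n) = 1/(-68 + n) - 5*I)
4173 - o(-27, 54) = 4173 - (1 + 340*54 - 5*54*(-27))/(-68 - 27) = 4173 - (1 + 18360 + 7290)/(-95) = 4173 - (-1)*25651/95 = 4173 - 1*(-25651/95) = 4173 + 25651/95 = 422086/95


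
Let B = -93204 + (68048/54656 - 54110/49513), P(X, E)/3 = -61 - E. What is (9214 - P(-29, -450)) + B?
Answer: -14403123357027/169136408 ≈ -85157.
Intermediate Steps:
P(X, E) = -183 - 3*E (P(X, E) = 3*(-61 - E) = -183 - 3*E)
B = -15764164032203/169136408 (B = -93204 + (68048*(1/54656) - 54110*1/49513) = -93204 + (4253/3416 - 54110/49513) = -93204 + 25739029/169136408 = -15764164032203/169136408 ≈ -93204.)
(9214 - P(-29, -450)) + B = (9214 - (-183 - 3*(-450))) - 15764164032203/169136408 = (9214 - (-183 + 1350)) - 15764164032203/169136408 = (9214 - 1*1167) - 15764164032203/169136408 = (9214 - 1167) - 15764164032203/169136408 = 8047 - 15764164032203/169136408 = -14403123357027/169136408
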